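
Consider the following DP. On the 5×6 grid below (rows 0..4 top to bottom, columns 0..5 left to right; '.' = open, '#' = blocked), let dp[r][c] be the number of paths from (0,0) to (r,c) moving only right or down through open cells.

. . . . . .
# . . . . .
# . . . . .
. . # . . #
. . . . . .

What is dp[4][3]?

r\c   0   1   2   3   4   5
  0   1   1   1   1   1   1
  1   0   1   2   3   4   5
  2   0   1   3   6  10  15
  3   0   1   0   6  16   0
  4   0   1   1   7  23  23

7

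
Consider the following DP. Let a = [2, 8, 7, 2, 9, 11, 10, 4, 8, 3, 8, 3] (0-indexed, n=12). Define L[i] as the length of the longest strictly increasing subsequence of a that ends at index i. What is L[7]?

   i    0    1    2    3    4    5    6    7    8    9   10   11
a[i]    2    8    7    2    9   11   10    4    8    3    8    3
L[i]    1    2    2    1    3    4    4    2    3    2    3    2

2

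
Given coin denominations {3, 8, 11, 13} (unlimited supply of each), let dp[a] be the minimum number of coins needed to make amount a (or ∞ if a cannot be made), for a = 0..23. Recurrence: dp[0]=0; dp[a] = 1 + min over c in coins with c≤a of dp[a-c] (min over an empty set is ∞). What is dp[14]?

 a  0  1  2  3  4  5  6  7  8  9 10 11 12 13 14 15 16 17 18 19 20 21 22 23
dp  0  -  -  1  -  -  2  -  1  3  -  1  4  1  2  5  2  3  6  2  4  2  2  5
(- denotes ∞ / unreachable)

2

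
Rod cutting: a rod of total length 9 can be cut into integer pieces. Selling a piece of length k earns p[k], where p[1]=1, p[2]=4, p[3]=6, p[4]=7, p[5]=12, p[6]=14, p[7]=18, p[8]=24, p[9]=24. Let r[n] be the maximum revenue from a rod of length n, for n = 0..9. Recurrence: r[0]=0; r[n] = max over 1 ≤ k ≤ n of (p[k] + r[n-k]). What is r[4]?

   n    0    1    2    3    4    5    6    7    8    9
r[n]    0    1    4    6    8   12   14   18   24   25

8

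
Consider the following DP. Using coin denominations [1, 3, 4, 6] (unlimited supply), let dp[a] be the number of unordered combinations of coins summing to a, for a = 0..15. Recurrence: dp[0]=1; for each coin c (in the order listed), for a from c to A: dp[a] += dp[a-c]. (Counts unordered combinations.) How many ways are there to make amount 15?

24

after  coin     0     1     2     3     4     5     6     7     8     9    10    11    12    13    14    15
          1     1     1     1     1     1     1     1     1     1     1     1     1     1     1     1     1
          3     1     1     1     2     2     2     3     3     3     4     4     4     5     5     5     6
          4     1     1     1     2     3     3     4     5     6     7     8     9    11    12    13    15
          6     1     1     1     2     3     3     5     6     7     9    11    12    16    18    20    24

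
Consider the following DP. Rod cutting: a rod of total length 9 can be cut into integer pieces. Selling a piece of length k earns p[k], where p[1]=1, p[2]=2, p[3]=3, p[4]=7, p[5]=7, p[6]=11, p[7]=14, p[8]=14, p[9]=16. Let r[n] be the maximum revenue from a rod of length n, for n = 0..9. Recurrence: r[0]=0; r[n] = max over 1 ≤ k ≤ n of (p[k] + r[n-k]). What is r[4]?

7

   n    0    1    2    3    4    5    6    7    8    9
r[n]    0    1    2    3    7    8   11   14   15   16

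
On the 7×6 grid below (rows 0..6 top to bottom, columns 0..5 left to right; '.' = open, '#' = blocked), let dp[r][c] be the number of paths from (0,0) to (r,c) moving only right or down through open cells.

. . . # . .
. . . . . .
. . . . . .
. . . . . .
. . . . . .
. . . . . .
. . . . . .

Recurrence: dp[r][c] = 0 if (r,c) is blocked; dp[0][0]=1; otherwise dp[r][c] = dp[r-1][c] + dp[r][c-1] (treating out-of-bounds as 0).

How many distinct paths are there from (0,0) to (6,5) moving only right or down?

434

r\c   0   1   2   3   4   5
  0   1   1   1   0   0   0
  1   1   2   3   3   3   3
  2   1   3   6   9  12  15
  3   1   4  10  19  31  46
  4   1   5  15  34  65 111
  5   1   6  21  55 120 231
  6   1   7  28  83 203 434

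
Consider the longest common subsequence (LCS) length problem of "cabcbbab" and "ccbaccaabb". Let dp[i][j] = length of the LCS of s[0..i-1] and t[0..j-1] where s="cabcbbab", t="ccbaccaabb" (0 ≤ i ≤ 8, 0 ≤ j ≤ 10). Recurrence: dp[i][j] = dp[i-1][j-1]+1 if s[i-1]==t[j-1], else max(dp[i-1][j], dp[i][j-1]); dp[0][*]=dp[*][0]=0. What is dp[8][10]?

   ''  c  c  b  a  c  c  a  a  b  b
''  0  0  0  0  0  0  0  0  0  0  0
 c  0  1  1  1  1  1  1  1  1  1  1
 a  0  1  1  1  2  2  2  2  2  2  2
 b  0  1  1  2  2  2  2  2  2  3  3
 c  0  1  2  2  2  3  3  3  3  3  3
 b  0  1  2  3  3  3  3  3  3  4  4
 b  0  1  2  3  3  3  3  3  3  4  5
 a  0  1  2  3  4  4  4  4  4  4  5
 b  0  1  2  3  4  4  4  4  4  5  5

5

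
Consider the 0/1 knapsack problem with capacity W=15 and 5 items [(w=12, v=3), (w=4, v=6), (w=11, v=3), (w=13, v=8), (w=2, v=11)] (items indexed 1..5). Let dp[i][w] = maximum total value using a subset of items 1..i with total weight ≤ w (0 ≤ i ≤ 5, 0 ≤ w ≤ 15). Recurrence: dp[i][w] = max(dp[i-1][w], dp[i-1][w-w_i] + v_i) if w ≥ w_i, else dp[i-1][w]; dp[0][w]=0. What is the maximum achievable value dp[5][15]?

i\w   0   1   2   3   4   5   6   7   8   9  10  11  12  13  14  15
  0   0   0   0   0   0   0   0   0   0   0   0   0   0   0   0   0
  1   0   0   0   0   0   0   0   0   0   0   0   0   3   3   3   3
  2   0   0   0   0   6   6   6   6   6   6   6   6   6   6   6   6
  3   0   0   0   0   6   6   6   6   6   6   6   6   6   6   6   9
  4   0   0   0   0   6   6   6   6   6   6   6   6   6   8   8   9
  5   0   0  11  11  11  11  17  17  17  17  17  17  17  17  17  19

19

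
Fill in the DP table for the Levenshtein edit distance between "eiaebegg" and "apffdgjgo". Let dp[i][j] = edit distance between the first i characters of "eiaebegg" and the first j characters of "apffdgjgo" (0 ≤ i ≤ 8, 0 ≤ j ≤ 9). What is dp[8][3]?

   ''  a  p  f  f  d  g  j  g  o
''  0  1  2  3  4  5  6  7  8  9
 e  1  1  2  3  4  5  6  7  8  9
 i  2  2  2  3  4  5  6  7  8  9
 a  3  2  3  3  4  5  6  7  8  9
 e  4  3  3  4  4  5  6  7  8  9
 b  5  4  4  4  5  5  6  7  8  9
 e  6  5  5  5  5  6  6  7  8  9
 g  7  6  6  6  6  6  6  7  7  8
 g  8  7  7  7  7  7  6  7  7  8

7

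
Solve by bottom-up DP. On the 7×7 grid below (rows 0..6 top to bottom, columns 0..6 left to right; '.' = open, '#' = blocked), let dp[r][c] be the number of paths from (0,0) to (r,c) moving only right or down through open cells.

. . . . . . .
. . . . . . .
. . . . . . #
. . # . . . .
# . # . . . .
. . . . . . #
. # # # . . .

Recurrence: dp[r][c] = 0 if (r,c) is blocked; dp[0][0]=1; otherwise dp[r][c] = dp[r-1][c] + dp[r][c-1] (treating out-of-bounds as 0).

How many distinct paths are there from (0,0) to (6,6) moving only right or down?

r\c   0   1   2   3   4   5   6
  0   1   1   1   1   1   1   1
  1   1   2   3   4   5   6   7
  2   1   3   6  10  15  21   0
  3   1   4   0  10  25  46  46
  4   0   4   0  10  35  81 127
  5   0   4   4  14  49 130   0
  6   0   0   0   0  49 179 179

179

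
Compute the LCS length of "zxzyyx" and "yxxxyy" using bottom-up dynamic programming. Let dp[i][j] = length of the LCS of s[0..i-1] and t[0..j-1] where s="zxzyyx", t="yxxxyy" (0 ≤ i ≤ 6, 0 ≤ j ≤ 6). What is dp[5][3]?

   ''  y  x  x  x  y  y
''  0  0  0  0  0  0  0
 z  0  0  0  0  0  0  0
 x  0  0  1  1  1  1  1
 z  0  0  1  1  1  1  1
 y  0  1  1  1  1  2  2
 y  0  1  1  1  1  2  3
 x  0  1  2  2  2  2  3

1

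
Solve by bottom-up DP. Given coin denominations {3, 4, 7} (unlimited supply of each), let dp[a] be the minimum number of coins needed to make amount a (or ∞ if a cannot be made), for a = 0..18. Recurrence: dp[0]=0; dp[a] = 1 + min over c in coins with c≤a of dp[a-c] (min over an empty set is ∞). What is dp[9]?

 a  0  1  2  3  4  5  6  7  8  9 10 11 12 13 14 15 16 17 18
dp  0  -  -  1  1  -  2  1  2  3  2  2  3  3  2  3  4  3  3
(- denotes ∞ / unreachable)

3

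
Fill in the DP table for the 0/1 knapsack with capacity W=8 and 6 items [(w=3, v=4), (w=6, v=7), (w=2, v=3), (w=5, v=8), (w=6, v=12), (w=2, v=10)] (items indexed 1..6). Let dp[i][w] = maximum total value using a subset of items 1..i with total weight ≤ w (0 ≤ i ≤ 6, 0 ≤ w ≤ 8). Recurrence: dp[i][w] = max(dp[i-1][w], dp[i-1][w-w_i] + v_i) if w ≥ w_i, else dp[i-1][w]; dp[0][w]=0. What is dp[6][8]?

i\w   0   1   2   3   4   5   6   7   8
  0   0   0   0   0   0   0   0   0   0
  1   0   0   0   4   4   4   4   4   4
  2   0   0   0   4   4   4   7   7   7
  3   0   0   3   4   4   7   7   7  10
  4   0   0   3   4   4   8   8  11  12
  5   0   0   3   4   4   8  12  12  15
  6   0   0  10  10  13  14  14  18  22

22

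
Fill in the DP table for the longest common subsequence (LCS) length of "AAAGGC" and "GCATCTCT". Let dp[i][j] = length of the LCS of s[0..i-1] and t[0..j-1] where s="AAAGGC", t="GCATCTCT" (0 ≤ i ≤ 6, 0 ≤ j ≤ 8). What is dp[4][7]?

   ''  G  C  A  T  C  T  C  T
''  0  0  0  0  0  0  0  0  0
 A  0  0  0  1  1  1  1  1  1
 A  0  0  0  1  1  1  1  1  1
 A  0  0  0  1  1  1  1  1  1
 G  0  1  1  1  1  1  1  1  1
 G  0  1  1  1  1  1  1  1  1
 C  0  1  2  2  2  2  2  2  2

1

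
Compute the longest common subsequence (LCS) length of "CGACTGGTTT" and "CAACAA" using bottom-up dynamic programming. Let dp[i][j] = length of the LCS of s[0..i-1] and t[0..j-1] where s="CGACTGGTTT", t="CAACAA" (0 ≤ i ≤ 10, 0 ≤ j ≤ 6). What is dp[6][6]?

3

   ''  C  A  A  C  A  A
''  0  0  0  0  0  0  0
 C  0  1  1  1  1  1  1
 G  0  1  1  1  1  1  1
 A  0  1  2  2  2  2  2
 C  0  1  2  2  3  3  3
 T  0  1  2  2  3  3  3
 G  0  1  2  2  3  3  3
 G  0  1  2  2  3  3  3
 T  0  1  2  2  3  3  3
 T  0  1  2  2  3  3  3
 T  0  1  2  2  3  3  3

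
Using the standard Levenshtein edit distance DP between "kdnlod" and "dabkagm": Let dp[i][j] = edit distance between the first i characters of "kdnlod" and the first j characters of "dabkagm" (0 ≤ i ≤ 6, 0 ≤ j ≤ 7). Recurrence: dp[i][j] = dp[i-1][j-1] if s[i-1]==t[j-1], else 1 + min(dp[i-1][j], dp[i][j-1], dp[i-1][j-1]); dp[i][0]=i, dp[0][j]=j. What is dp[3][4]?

   ''  d  a  b  k  a  g  m
''  0  1  2  3  4  5  6  7
 k  1  1  2  3  3  4  5  6
 d  2  1  2  3  4  4  5  6
 n  3  2  2  3  4  5  5  6
 l  4  3  3  3  4  5  6  6
 o  5  4  4  4  4  5  6  7
 d  6  5  5  5  5  5  6  7

4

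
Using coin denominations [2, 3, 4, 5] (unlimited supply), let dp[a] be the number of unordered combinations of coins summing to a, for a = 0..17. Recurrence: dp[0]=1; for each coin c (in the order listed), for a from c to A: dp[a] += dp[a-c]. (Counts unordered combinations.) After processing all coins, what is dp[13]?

after  coin     0     1     2     3     4     5     6     7     8     9    10    11    12    13    14    15    16    17
          2     1     0     1     0     1     0     1     0     1     0     1     0     1     0     1     0     1     0
          3     1     0     1     1     1     1     2     1     2     2     2     2     3     2     3     3     3     3
          4     1     0     1     1     2     1     3     2     4     3     5     4     7     5     8     7    10     8
          5     1     0     1     1     2     2     3     3     5     5     7     7    10    10    13    14    17    18

10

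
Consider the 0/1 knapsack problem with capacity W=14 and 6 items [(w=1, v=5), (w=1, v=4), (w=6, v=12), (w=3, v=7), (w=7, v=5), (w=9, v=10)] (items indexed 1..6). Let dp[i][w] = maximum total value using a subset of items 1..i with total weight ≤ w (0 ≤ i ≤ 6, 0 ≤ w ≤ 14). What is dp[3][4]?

9

i\w   0   1   2   3   4   5   6   7   8   9  10  11  12  13  14
  0   0   0   0   0   0   0   0   0   0   0   0   0   0   0   0
  1   0   5   5   5   5   5   5   5   5   5   5   5   5   5   5
  2   0   5   9   9   9   9   9   9   9   9   9   9   9   9   9
  3   0   5   9   9   9   9  12  17  21  21  21  21  21  21  21
  4   0   5   9   9  12  16  16  17  21  21  24  28  28  28  28
  5   0   5   9   9  12  16  16  17  21  21  24  28  28  28  28
  6   0   5   9   9  12  16  16  17  21  21  24  28  28  28  28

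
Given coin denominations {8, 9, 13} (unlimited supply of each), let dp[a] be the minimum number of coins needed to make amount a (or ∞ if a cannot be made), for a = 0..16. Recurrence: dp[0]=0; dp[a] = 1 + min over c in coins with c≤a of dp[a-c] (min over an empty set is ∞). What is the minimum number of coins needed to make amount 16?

 a  0  1  2  3  4  5  6  7  8  9 10 11 12 13 14 15 16
dp  0  -  -  -  -  -  -  -  1  1  -  -  -  1  -  -  2
(- denotes ∞ / unreachable)

2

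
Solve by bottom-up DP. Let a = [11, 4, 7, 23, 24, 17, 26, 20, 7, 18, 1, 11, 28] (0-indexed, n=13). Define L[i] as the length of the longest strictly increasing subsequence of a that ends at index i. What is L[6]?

   i    0    1    2    3    4    5    6    7    8    9   10   11   12
a[i]   11    4    7   23   24   17   26   20    7   18    1   11   28
L[i]    1    1    2    3    4    3    5    4    2    4    1    3    6

5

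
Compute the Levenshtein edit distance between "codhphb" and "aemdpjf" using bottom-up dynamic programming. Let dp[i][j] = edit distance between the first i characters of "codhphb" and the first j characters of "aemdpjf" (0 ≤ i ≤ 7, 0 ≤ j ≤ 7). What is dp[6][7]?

6

   ''  a  e  m  d  p  j  f
''  0  1  2  3  4  5  6  7
 c  1  1  2  3  4  5  6  7
 o  2  2  2  3  4  5  6  7
 d  3  3  3  3  3  4  5  6
 h  4  4  4  4  4  4  5  6
 p  5  5  5  5  5  4  5  6
 h  6  6  6  6  6  5  5  6
 b  7  7  7  7  7  6  6  6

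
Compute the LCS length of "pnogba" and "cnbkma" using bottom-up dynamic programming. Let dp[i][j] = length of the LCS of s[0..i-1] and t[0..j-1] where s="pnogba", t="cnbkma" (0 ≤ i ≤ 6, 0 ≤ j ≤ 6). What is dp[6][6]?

   ''  c  n  b  k  m  a
''  0  0  0  0  0  0  0
 p  0  0  0  0  0  0  0
 n  0  0  1  1  1  1  1
 o  0  0  1  1  1  1  1
 g  0  0  1  1  1  1  1
 b  0  0  1  2  2  2  2
 a  0  0  1  2  2  2  3

3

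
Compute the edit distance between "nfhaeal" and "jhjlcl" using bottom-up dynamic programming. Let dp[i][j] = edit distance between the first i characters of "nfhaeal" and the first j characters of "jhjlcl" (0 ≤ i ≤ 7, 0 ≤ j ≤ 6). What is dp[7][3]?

   ''  j  h  j  l  c  l
''  0  1  2  3  4  5  6
 n  1  1  2  3  4  5  6
 f  2  2  2  3  4  5  6
 h  3  3  2  3  4  5  6
 a  4  4  3  3  4  5  6
 e  5  5  4  4  4  5  6
 a  6  6  5  5  5  5  6
 l  7  7  6  6  5  6  5

6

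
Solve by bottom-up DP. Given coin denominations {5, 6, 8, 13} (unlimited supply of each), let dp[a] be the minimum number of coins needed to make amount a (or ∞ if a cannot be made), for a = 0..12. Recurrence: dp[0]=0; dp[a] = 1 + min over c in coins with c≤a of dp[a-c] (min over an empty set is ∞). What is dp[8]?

 a  0  1  2  3  4  5  6  7  8  9 10 11 12
dp  0  -  -  -  -  1  1  -  1  -  2  2  2
(- denotes ∞ / unreachable)

1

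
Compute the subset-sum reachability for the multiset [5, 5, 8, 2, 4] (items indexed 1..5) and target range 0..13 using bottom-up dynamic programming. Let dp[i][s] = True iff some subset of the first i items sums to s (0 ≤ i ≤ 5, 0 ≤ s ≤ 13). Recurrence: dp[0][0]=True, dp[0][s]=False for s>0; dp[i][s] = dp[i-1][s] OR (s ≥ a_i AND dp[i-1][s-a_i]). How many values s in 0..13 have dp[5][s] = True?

i\s   0   1   2   3   4   5   6   7   8   9  10  11  12  13
  0   T   F   F   F   F   F   F   F   F   F   F   F   F   F
  1   T   F   F   F   F   T   F   F   F   F   F   F   F   F
  2   T   F   F   F   F   T   F   F   F   F   T   F   F   F
  3   T   F   F   F   F   T   F   F   T   F   T   F   F   T
  4   T   F   T   F   F   T   F   T   T   F   T   F   T   T
  5   T   F   T   F   T   T   T   T   T   T   T   T   T   T

12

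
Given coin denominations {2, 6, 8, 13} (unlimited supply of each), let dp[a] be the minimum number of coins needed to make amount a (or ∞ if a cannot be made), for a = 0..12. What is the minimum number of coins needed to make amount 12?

2

 a  0  1  2  3  4  5  6  7  8  9 10 11 12
dp  0  -  1  -  2  -  1  -  1  -  2  -  2
(- denotes ∞ / unreachable)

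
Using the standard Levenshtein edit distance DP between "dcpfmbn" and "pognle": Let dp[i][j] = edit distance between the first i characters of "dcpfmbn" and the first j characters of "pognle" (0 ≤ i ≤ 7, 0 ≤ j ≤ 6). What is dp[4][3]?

4

   ''  p  o  g  n  l  e
''  0  1  2  3  4  5  6
 d  1  1  2  3  4  5  6
 c  2  2  2  3  4  5  6
 p  3  2  3  3  4  5  6
 f  4  3  3  4  4  5  6
 m  5  4  4  4  5  5  6
 b  6  5  5  5  5  6  6
 n  7  6  6  6  5  6  7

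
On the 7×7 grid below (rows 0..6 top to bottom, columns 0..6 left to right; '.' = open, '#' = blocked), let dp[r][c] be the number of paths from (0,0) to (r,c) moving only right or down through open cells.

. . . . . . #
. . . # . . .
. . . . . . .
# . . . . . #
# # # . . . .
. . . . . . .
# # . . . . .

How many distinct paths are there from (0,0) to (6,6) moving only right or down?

375

r\c   0   1   2   3   4   5   6
  0   1   1   1   1   1   1   0
  1   1   2   3   0   1   2   2
  2   1   3   6   6   7   9  11
  3   0   3   9  15  22  31   0
  4   0   0   0  15  37  68  68
  5   0   0   0  15  52 120 188
  6   0   0   0  15  67 187 375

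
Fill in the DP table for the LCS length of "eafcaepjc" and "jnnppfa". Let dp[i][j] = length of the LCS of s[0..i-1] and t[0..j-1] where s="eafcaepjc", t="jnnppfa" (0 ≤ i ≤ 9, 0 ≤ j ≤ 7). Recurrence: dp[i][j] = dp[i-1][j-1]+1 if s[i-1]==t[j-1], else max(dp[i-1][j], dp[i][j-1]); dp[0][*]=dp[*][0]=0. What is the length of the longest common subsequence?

   ''  j  n  n  p  p  f  a
''  0  0  0  0  0  0  0  0
 e  0  0  0  0  0  0  0  0
 a  0  0  0  0  0  0  0  1
 f  0  0  0  0  0  0  1  1
 c  0  0  0  0  0  0  1  1
 a  0  0  0  0  0  0  1  2
 e  0  0  0  0  0  0  1  2
 p  0  0  0  0  1  1  1  2
 j  0  1  1  1  1  1  1  2
 c  0  1  1  1  1  1  1  2

2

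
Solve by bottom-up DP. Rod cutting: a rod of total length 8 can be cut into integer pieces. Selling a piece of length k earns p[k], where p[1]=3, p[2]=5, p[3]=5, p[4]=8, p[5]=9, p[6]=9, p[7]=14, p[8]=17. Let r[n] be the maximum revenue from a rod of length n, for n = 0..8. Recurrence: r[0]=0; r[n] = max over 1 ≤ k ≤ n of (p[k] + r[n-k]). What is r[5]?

15

   n    0    1    2    3    4    5    6    7    8
r[n]    0    3    6    9   12   15   18   21   24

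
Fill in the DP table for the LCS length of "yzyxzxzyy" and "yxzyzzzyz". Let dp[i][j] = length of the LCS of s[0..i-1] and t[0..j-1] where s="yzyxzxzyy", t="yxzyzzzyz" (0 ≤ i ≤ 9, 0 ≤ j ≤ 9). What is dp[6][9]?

4

   ''  y  x  z  y  z  z  z  y  z
''  0  0  0  0  0  0  0  0  0  0
 y  0  1  1  1  1  1  1  1  1  1
 z  0  1  1  2  2  2  2  2  2  2
 y  0  1  1  2  3  3  3  3  3  3
 x  0  1  2  2  3  3  3  3  3  3
 z  0  1  2  3  3  4  4  4  4  4
 x  0  1  2  3  3  4  4  4  4  4
 z  0  1  2  3  3  4  5  5  5  5
 y  0  1  2  3  4  4  5  5  6  6
 y  0  1  2  3  4  4  5  5  6  6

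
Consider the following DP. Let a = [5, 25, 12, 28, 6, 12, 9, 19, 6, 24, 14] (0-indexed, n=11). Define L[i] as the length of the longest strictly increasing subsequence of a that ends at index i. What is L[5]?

   i    0    1    2    3    4    5    6    7    8    9   10
a[i]    5   25   12   28    6   12    9   19    6   24   14
L[i]    1    2    2    3    2    3    3    4    2    5    4

3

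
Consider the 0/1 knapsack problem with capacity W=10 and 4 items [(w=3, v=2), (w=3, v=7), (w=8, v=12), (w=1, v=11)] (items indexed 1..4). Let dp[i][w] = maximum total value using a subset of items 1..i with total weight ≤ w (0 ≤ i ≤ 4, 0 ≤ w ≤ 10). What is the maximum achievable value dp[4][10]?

23

i\w   0   1   2   3   4   5   6   7   8   9  10
  0   0   0   0   0   0   0   0   0   0   0   0
  1   0   0   0   2   2   2   2   2   2   2   2
  2   0   0   0   7   7   7   9   9   9   9   9
  3   0   0   0   7   7   7   9   9  12  12  12
  4   0  11  11  11  18  18  18  20  20  23  23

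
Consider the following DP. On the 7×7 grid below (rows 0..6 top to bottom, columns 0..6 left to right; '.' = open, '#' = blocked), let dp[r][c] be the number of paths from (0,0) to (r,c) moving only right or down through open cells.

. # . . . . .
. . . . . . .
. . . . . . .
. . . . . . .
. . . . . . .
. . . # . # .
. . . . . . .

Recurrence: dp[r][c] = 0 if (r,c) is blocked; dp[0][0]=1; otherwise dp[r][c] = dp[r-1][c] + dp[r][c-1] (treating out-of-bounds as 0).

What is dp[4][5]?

56

r\c   0   1   2   3   4   5   6
  0   1   0   0   0   0   0   0
  1   1   1   1   1   1   1   1
  2   1   2   3   4   5   6   7
  3   1   3   6  10  15  21  28
  4   1   4  10  20  35  56  84
  5   1   5  15   0  35   0  84
  6   1   6  21  21  56  56 140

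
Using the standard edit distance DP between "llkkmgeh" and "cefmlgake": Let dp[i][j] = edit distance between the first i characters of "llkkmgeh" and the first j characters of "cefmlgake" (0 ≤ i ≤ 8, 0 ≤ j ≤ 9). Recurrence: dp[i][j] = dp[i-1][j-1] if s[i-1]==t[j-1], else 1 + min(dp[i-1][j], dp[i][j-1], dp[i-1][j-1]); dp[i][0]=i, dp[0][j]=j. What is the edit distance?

   ''  c  e  f  m  l  g  a  k  e
''  0  1  2  3  4  5  6  7  8  9
 l  1  1  2  3  4  4  5  6  7  8
 l  2  2  2  3  4  4  5  6  7  8
 k  3  3  3  3  4  5  5  6  6  7
 k  4  4  4  4  4  5  6  6  6  7
 m  5  5  5  5  4  5  6  7  7  7
 g  6  6  6  6  5  5  5  6  7  8
 e  7  7  6  7  6  6  6  6  7  7
 h  8  8  7  7  7  7  7  7  7  8

8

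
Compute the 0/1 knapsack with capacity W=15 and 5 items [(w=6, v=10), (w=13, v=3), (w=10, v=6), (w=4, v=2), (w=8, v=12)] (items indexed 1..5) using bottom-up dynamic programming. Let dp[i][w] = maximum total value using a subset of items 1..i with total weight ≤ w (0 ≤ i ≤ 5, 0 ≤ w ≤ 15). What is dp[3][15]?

10

i\w   0   1   2   3   4   5   6   7   8   9  10  11  12  13  14  15
  0   0   0   0   0   0   0   0   0   0   0   0   0   0   0   0   0
  1   0   0   0   0   0   0  10  10  10  10  10  10  10  10  10  10
  2   0   0   0   0   0   0  10  10  10  10  10  10  10  10  10  10
  3   0   0   0   0   0   0  10  10  10  10  10  10  10  10  10  10
  4   0   0   0   0   2   2  10  10  10  10  12  12  12  12  12  12
  5   0   0   0   0   2   2  10  10  12  12  12  12  14  14  22  22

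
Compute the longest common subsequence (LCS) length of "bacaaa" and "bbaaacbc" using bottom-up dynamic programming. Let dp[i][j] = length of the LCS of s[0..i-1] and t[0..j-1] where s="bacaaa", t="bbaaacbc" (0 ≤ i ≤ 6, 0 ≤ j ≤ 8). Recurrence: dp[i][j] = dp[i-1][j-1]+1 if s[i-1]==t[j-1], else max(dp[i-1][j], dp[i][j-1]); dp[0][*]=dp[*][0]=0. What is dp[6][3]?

2

   ''  b  b  a  a  a  c  b  c
''  0  0  0  0  0  0  0  0  0
 b  0  1  1  1  1  1  1  1  1
 a  0  1  1  2  2  2  2  2  2
 c  0  1  1  2  2  2  3  3  3
 a  0  1  1  2  3  3  3  3  3
 a  0  1  1  2  3  4  4  4  4
 a  0  1  1  2  3  4  4  4  4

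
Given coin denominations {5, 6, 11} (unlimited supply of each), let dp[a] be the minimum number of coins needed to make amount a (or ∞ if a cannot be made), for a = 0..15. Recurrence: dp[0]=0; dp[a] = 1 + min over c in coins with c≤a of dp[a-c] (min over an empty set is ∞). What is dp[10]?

2

 a  0  1  2  3  4  5  6  7  8  9 10 11 12 13 14 15
dp  0  -  -  -  -  1  1  -  -  -  2  1  2  -  -  3
(- denotes ∞ / unreachable)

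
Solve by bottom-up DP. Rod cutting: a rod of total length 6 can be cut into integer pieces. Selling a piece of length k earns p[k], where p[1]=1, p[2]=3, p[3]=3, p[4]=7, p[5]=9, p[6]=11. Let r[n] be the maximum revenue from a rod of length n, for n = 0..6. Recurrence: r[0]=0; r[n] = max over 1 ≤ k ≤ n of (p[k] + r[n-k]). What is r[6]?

   n    0    1    2    3    4    5    6
r[n]    0    1    3    4    7    9   11

11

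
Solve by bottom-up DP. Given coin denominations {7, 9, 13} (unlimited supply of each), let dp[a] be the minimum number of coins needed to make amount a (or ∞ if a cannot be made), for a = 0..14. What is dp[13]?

 a  0  1  2  3  4  5  6  7  8  9 10 11 12 13 14
dp  0  -  -  -  -  -  -  1  -  1  -  -  -  1  2
(- denotes ∞ / unreachable)

1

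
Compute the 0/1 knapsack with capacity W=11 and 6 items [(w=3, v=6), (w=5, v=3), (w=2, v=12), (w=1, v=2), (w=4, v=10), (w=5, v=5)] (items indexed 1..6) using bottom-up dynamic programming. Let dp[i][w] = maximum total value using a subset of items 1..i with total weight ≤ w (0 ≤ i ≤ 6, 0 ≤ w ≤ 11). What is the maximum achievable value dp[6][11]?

30

i\w   0   1   2   3   4   5   6   7   8   9  10  11
  0   0   0   0   0   0   0   0   0   0   0   0   0
  1   0   0   0   6   6   6   6   6   6   6   6   6
  2   0   0   0   6   6   6   6   6   9   9   9   9
  3   0   0  12  12  12  18  18  18  18  18  21  21
  4   0   2  12  14  14  18  20  20  20  20  21  23
  5   0   2  12  14  14  18  22  24  24  28  30  30
  6   0   2  12  14  14  18  22  24  24  28  30  30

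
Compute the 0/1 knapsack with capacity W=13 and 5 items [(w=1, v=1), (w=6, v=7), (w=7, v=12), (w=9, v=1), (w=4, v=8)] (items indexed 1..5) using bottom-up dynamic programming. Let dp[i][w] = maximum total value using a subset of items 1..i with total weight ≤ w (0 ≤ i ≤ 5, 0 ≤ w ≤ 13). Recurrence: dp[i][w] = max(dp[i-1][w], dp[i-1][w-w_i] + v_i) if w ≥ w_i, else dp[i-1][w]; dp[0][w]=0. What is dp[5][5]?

i\w   0   1   2   3   4   5   6   7   8   9  10  11  12  13
  0   0   0   0   0   0   0   0   0   0   0   0   0   0   0
  1   0   1   1   1   1   1   1   1   1   1   1   1   1   1
  2   0   1   1   1   1   1   7   8   8   8   8   8   8   8
  3   0   1   1   1   1   1   7  12  13  13  13  13  13  19
  4   0   1   1   1   1   1   7  12  13  13  13  13  13  19
  5   0   1   1   1   8   9   9  12  13  13  15  20  21  21

9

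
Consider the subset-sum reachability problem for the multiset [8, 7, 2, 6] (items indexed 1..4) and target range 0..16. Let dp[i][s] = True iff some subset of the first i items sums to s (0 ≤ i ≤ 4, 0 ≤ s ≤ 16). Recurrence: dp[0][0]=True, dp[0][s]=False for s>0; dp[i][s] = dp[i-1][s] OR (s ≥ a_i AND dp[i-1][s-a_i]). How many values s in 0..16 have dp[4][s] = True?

i\s   0   1   2   3   4   5   6   7   8   9  10  11  12  13  14  15  16
  0   T   F   F   F   F   F   F   F   F   F   F   F   F   F   F   F   F
  1   T   F   F   F   F   F   F   F   T   F   F   F   F   F   F   F   F
  2   T   F   F   F   F   F   F   T   T   F   F   F   F   F   F   T   F
  3   T   F   T   F   F   F   F   T   T   T   T   F   F   F   F   T   F
  4   T   F   T   F   F   F   T   T   T   T   T   F   F   T   T   T   T

11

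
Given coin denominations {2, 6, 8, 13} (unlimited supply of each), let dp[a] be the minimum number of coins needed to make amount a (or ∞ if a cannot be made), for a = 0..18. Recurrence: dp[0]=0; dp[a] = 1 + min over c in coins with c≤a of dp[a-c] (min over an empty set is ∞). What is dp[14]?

2

 a  0  1  2  3  4  5  6  7  8  9 10 11 12 13 14 15 16 17 18
dp  0  -  1  -  2  -  1  -  1  -  2  -  2  1  2  2  2  3  3
(- denotes ∞ / unreachable)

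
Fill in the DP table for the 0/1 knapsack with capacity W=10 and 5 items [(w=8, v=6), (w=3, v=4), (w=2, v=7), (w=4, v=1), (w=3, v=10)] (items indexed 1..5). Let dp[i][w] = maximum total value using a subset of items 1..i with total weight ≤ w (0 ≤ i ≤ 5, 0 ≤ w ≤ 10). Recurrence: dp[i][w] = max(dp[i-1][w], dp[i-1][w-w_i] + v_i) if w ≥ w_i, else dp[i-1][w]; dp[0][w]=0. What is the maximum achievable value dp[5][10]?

21

i\w   0   1   2   3   4   5   6   7   8   9  10
  0   0   0   0   0   0   0   0   0   0   0   0
  1   0   0   0   0   0   0   0   0   6   6   6
  2   0   0   0   4   4   4   4   4   6   6   6
  3   0   0   7   7   7  11  11  11  11  11  13
  4   0   0   7   7   7  11  11  11  11  12  13
  5   0   0   7  10  10  17  17  17  21  21  21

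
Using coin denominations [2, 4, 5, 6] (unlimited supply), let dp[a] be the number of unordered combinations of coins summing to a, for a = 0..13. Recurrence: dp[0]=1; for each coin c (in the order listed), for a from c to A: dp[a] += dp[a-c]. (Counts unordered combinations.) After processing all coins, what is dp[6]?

3

after  coin     0     1     2     3     4     5     6     7     8     9    10    11    12    13
          2     1     0     1     0     1     0     1     0     1     0     1     0     1     0
          4     1     0     1     0     2     0     2     0     3     0     3     0     4     0
          5     1     0     1     0     2     1     2     1     3     2     4     2     5     3
          6     1     0     1     0     2     1     3     1     4     2     6     3     8     4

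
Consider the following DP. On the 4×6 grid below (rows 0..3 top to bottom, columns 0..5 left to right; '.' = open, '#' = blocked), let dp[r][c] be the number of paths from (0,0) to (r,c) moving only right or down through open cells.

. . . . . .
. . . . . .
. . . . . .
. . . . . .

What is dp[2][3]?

r\c   0   1   2   3   4   5
  0   1   1   1   1   1   1
  1   1   2   3   4   5   6
  2   1   3   6  10  15  21
  3   1   4  10  20  35  56

10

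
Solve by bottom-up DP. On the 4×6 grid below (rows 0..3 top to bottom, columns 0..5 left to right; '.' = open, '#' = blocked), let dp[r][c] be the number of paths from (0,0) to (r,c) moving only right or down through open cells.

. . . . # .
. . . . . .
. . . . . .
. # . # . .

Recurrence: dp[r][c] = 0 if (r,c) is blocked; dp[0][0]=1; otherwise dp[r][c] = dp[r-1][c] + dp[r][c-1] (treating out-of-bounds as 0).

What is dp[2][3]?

10

r\c   0   1   2   3   4   5
  0   1   1   1   1   0   0
  1   1   2   3   4   4   4
  2   1   3   6  10  14  18
  3   1   0   6   0  14  32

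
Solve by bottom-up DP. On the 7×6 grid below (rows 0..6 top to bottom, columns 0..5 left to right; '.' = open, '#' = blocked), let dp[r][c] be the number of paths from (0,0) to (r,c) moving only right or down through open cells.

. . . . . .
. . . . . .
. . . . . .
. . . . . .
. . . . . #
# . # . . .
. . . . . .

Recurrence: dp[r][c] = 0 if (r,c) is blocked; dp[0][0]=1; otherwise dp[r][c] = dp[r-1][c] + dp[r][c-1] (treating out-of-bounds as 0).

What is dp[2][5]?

21

r\c   0   1   2   3   4   5
  0   1   1   1   1   1   1
  1   1   2   3   4   5   6
  2   1   3   6  10  15  21
  3   1   4  10  20  35  56
  4   1   5  15  35  70   0
  5   0   5   0  35 105 105
  6   0   5   5  40 145 250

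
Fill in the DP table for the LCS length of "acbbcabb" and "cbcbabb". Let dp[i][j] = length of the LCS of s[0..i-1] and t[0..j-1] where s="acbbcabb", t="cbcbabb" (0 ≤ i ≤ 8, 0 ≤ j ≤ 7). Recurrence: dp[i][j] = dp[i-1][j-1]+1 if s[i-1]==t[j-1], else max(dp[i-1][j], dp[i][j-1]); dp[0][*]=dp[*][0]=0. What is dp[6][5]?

   ''  c  b  c  b  a  b  b
''  0  0  0  0  0  0  0  0
 a  0  0  0  0  0  1  1  1
 c  0  1  1  1  1  1  1  1
 b  0  1  2  2  2  2  2  2
 b  0  1  2  2  3  3  3  3
 c  0  1  2  3  3  3  3  3
 a  0  1  2  3  3  4  4  4
 b  0  1  2  3  4  4  5  5
 b  0  1  2  3  4  4  5  6

4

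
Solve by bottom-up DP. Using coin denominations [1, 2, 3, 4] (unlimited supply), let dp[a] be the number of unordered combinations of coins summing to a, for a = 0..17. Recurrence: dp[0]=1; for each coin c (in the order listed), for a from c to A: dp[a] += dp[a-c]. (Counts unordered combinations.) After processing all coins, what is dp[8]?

15

after  coin     0     1     2     3     4     5     6     7     8     9    10    11    12    13    14    15    16    17
          1     1     1     1     1     1     1     1     1     1     1     1     1     1     1     1     1     1     1
          2     1     1     2     2     3     3     4     4     5     5     6     6     7     7     8     8     9     9
          3     1     1     2     3     4     5     7     8    10    12    14    16    19    21    24    27    30    33
          4     1     1     2     3     5     6     9    11    15    18    23    27    34    39    47    54    64    72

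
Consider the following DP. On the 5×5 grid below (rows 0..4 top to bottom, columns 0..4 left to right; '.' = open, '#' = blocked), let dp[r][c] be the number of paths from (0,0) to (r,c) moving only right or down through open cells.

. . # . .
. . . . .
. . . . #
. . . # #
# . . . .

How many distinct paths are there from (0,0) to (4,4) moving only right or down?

r\c   0   1   2   3   4
  0   1   1   0   0   0
  1   1   2   2   2   2
  2   1   3   5   7   0
  3   1   4   9   0   0
  4   0   4  13  13  13

13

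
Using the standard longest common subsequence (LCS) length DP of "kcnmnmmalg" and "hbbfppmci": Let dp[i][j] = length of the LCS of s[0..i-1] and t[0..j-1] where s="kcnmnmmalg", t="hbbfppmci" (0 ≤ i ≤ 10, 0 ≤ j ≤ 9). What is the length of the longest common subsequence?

1

   ''  h  b  b  f  p  p  m  c  i
''  0  0  0  0  0  0  0  0  0  0
 k  0  0  0  0  0  0  0  0  0  0
 c  0  0  0  0  0  0  0  0  1  1
 n  0  0  0  0  0  0  0  0  1  1
 m  0  0  0  0  0  0  0  1  1  1
 n  0  0  0  0  0  0  0  1  1  1
 m  0  0  0  0  0  0  0  1  1  1
 m  0  0  0  0  0  0  0  1  1  1
 a  0  0  0  0  0  0  0  1  1  1
 l  0  0  0  0  0  0  0  1  1  1
 g  0  0  0  0  0  0  0  1  1  1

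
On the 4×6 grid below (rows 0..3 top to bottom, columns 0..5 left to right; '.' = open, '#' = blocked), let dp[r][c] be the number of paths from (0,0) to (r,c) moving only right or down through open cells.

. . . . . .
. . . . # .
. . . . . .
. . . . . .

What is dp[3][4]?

r\c   0   1   2   3   4   5
  0   1   1   1   1   1   1
  1   1   2   3   4   0   1
  2   1   3   6  10  10  11
  3   1   4  10  20  30  41

30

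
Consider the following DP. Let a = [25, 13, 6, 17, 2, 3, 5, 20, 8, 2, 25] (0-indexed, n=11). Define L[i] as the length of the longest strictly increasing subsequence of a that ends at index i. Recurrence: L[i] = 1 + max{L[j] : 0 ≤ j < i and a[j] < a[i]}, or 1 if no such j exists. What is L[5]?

   i    0    1    2    3    4    5    6    7    8    9   10
a[i]   25   13    6   17    2    3    5   20    8    2   25
L[i]    1    1    1    2    1    2    3    4    4    1    5

2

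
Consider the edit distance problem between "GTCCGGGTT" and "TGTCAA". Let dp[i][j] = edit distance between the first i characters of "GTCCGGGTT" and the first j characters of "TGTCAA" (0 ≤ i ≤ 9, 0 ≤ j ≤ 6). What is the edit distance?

   ''  T  G  T  C  A  A
''  0  1  2  3  4  5  6
 G  1  1  1  2  3  4  5
 T  2  1  2  1  2  3  4
 C  3  2  2  2  1  2  3
 C  4  3  3  3  2  2  3
 G  5  4  3  4  3  3  3
 G  6  5  4  4  4  4  4
 G  7  6  5  5  5  5  5
 T  8  7  6  5  6  6  6
 T  9  8  7  6  6  7  7

7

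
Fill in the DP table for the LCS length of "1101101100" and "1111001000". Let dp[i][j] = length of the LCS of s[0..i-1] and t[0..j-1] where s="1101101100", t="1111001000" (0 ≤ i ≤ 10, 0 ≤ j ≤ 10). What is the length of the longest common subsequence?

8

   ''  1  1  1  1  0  0  1  0  0  0
''  0  0  0  0  0  0  0  0  0  0  0
 1  0  1  1  1  1  1  1  1  1  1  1
 1  0  1  2  2  2  2  2  2  2  2  2
 0  0  1  2  2  2  3  3  3  3  3  3
 1  0  1  2  3  3  3  3  4  4  4  4
 1  0  1  2  3  4  4  4  4  4  4  4
 0  0  1  2  3  4  5  5  5  5  5  5
 1  0  1  2  3  4  5  5  6  6  6  6
 1  0  1  2  3  4  5  5  6  6  6  6
 0  0  1  2  3  4  5  6  6  7  7  7
 0  0  1  2  3  4  5  6  6  7  8  8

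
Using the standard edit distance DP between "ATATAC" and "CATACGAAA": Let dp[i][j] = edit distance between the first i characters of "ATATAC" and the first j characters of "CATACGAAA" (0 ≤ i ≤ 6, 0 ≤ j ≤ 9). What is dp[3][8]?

5

   ''  C  A  T  A  C  G  A  A  A
''  0  1  2  3  4  5  6  7  8  9
 A  1  1  1  2  3  4  5  6  7  8
 T  2  2  2  1  2  3  4  5  6  7
 A  3  3  2  2  1  2  3  4  5  6
 T  4  4  3  2  2  2  3  4  5  6
 A  5  5  4  3  2  3  3  3  4  5
 C  6  5  5  4  3  2  3  4  4  5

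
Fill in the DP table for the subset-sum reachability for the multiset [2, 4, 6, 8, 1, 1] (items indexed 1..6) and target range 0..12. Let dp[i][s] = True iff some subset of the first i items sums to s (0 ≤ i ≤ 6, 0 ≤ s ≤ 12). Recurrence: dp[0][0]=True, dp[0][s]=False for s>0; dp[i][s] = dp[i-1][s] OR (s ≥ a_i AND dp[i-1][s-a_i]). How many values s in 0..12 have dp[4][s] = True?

7

i\s   0   1   2   3   4   5   6   7   8   9  10  11  12
  0   T   F   F   F   F   F   F   F   F   F   F   F   F
  1   T   F   T   F   F   F   F   F   F   F   F   F   F
  2   T   F   T   F   T   F   T   F   F   F   F   F   F
  3   T   F   T   F   T   F   T   F   T   F   T   F   T
  4   T   F   T   F   T   F   T   F   T   F   T   F   T
  5   T   T   T   T   T   T   T   T   T   T   T   T   T
  6   T   T   T   T   T   T   T   T   T   T   T   T   T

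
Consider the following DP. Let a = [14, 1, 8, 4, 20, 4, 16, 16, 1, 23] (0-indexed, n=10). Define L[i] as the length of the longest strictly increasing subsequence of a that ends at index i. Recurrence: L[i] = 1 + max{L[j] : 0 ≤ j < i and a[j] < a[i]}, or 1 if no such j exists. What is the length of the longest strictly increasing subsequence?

4

   i    0    1    2    3    4    5    6    7    8    9
a[i]   14    1    8    4   20    4   16   16    1   23
L[i]    1    1    2    2    3    2    3    3    1    4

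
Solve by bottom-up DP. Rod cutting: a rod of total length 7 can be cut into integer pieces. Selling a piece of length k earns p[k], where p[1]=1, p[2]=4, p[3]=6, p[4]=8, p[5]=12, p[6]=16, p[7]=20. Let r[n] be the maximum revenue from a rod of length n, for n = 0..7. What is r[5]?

12

   n    0    1    2    3    4    5    6    7
r[n]    0    1    4    6    8   12   16   20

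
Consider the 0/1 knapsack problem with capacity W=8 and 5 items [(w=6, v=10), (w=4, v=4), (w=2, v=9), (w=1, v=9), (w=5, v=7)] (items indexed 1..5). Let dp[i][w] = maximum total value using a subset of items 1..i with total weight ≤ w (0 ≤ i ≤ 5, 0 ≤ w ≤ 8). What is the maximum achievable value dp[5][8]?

25

i\w   0   1   2   3   4   5   6   7   8
  0   0   0   0   0   0   0   0   0   0
  1   0   0   0   0   0   0  10  10  10
  2   0   0   0   0   4   4  10  10  10
  3   0   0   9   9   9   9  13  13  19
  4   0   9   9  18  18  18  18  22  22
  5   0   9   9  18  18  18  18  22  25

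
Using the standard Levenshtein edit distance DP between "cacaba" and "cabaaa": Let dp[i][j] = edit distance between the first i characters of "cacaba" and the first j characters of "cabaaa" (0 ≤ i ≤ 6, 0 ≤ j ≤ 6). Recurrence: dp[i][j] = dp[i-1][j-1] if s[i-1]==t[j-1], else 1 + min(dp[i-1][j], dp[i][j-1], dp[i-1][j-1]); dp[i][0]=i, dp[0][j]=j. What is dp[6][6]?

2

   ''  c  a  b  a  a  a
''  0  1  2  3  4  5  6
 c  1  0  1  2  3  4  5
 a  2  1  0  1  2  3  4
 c  3  2  1  1  2  3  4
 a  4  3  2  2  1  2  3
 b  5  4  3  2  2  2  3
 a  6  5  4  3  2  2  2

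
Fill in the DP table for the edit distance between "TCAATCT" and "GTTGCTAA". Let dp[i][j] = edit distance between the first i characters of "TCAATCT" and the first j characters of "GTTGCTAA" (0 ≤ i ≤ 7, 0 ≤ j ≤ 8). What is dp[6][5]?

   ''  G  T  T  G  C  T  A  A
''  0  1  2  3  4  5  6  7  8
 T  1  1  1  2  3  4  5  6  7
 C  2  2  2  2  3  3  4  5  6
 A  3  3  3  3  3  4  4  4  5
 A  4  4  4  4  4  4  5  4  4
 T  5  5  4  4  5  5  4  5  5
 C  6  6  5  5  5  5  5  5  6
 T  7  7  6  5  6  6  5  6  6

5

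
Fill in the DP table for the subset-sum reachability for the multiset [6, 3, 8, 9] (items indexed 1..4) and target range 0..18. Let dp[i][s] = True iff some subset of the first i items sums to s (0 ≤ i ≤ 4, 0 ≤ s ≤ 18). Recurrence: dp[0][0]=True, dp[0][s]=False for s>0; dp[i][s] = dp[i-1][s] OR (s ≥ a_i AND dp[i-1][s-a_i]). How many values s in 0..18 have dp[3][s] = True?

8

i\s   0   1   2   3   4   5   6   7   8   9  10  11  12  13  14  15  16  17  18
  0   T   F   F   F   F   F   F   F   F   F   F   F   F   F   F   F   F   F   F
  1   T   F   F   F   F   F   T   F   F   F   F   F   F   F   F   F   F   F   F
  2   T   F   F   T   F   F   T   F   F   T   F   F   F   F   F   F   F   F   F
  3   T   F   F   T   F   F   T   F   T   T   F   T   F   F   T   F   F   T   F
  4   T   F   F   T   F   F   T   F   T   T   F   T   T   F   T   T   F   T   T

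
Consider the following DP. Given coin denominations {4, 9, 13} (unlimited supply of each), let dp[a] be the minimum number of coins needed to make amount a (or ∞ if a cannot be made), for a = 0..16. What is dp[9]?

 a  0  1  2  3  4  5  6  7  8  9 10 11 12 13 14 15 16
dp  0  -  -  -  1  -  -  -  2  1  -  -  3  1  -  -  4
(- denotes ∞ / unreachable)

1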